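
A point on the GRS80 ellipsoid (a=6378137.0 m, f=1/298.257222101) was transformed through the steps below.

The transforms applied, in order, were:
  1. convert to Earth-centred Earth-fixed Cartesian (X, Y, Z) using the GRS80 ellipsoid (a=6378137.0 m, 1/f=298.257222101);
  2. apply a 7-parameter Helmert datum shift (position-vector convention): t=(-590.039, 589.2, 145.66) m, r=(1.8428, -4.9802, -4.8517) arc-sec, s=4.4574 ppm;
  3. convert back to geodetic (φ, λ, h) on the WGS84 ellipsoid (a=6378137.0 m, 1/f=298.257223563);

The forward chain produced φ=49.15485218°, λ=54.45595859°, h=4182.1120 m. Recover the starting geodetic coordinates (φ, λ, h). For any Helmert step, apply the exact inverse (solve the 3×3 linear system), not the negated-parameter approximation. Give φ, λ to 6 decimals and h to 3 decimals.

φ=49.153704°, λ=54.445085°, h=3953.918 m

start: φ=49.154852°, λ=54.455959°, h=4182.112 m
→ ECEF (a=6378137.000, f=1/298.257223563): X=2431207.7923, Y=3402891.7608, Z=4805003.0452
→ Helmert⁻¹: X=2431822.9711, Y=3402387.5224, Z=4804746.8551
→ geod (Bowring, a=6378137.000): φ=49.15370400°, λ=54.44508500°, h=3953.9180 m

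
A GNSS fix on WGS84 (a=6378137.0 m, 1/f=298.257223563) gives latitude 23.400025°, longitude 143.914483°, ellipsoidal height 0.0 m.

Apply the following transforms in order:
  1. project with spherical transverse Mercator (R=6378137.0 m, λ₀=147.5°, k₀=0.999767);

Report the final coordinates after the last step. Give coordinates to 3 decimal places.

E=-366388.942 m, N=2608828.888 m

start: φ=23.400025°, λ=143.914483°, h=0.000 m
→ tm (R=6378137.0, λ₀=147.5°): E=-366388.9424, N=2608828.8880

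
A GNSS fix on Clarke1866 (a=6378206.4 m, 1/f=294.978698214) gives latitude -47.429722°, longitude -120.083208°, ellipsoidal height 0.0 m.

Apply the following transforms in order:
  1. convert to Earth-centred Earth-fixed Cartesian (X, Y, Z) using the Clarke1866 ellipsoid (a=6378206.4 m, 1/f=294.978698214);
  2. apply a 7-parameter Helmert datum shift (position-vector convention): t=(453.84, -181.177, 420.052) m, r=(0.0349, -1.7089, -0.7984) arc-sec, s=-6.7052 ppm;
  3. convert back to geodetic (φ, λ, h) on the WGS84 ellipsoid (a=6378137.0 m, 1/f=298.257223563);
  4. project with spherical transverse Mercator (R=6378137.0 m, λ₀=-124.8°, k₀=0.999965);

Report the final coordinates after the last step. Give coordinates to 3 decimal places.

E=355686.207 m, N=-5290033.700 m

start: φ=-47.429722°, λ=-120.083208°, h=0.000 m
→ ECEF (a=6378206.400, f=1/294.978698214): X=-2166814.5664, Y=-3740477.4358, Z=-4674011.3046
→ Helmert 7p (PV): X=-2166321.9520, Y=-3740624.3542, Z=-4673578.4972
→ geod (Bowring, a=6378137.000): φ=-47.42574873°, λ=-120.07658189°, h=-459.1828 m
→ tm (R=6378137.0, λ₀=-124.8°): E=355686.2070, N=-5290033.7005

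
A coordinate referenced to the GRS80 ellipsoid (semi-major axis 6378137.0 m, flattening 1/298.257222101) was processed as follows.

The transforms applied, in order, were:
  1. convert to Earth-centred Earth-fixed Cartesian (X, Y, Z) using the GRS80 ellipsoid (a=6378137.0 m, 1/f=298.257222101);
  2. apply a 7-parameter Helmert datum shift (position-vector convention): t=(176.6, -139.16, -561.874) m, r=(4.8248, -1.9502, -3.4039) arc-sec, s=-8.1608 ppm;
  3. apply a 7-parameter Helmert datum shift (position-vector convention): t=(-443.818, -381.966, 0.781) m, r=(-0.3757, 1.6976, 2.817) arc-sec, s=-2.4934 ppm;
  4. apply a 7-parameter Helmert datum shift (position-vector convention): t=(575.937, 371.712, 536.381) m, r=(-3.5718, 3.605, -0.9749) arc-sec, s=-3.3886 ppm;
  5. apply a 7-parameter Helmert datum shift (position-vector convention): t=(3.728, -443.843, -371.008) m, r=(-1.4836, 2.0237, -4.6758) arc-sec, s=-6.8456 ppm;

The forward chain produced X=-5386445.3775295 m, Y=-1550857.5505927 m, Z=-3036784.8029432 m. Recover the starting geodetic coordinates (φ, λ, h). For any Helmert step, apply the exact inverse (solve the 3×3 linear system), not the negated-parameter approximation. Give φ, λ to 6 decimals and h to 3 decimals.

φ=-28.606885°, λ=-163.942751°, h=1828.672 m

start: X=-5386445.3775, Y=-1550857.5506, Z=-3036784.8029 m
→ Helmert⁻¹: X=-5386421.0389, Y=-1550524.5849, Z=-3036498.5807
→ Helmert⁻¹: X=-5386954.8181, Y=-1550874.4201, Z=-3037166.2596
→ Helmert⁻¹: X=-5386520.6082, Y=-1550417.2232, Z=-3037221.7696
→ Helmert⁻¹: X=-5386744.2925, Y=-1550450.6399, Z=-3036597.4795
→ geod (Bowring, a=6378137.000): φ=-28.60688500°, λ=-163.94275100°, h=1828.6720 m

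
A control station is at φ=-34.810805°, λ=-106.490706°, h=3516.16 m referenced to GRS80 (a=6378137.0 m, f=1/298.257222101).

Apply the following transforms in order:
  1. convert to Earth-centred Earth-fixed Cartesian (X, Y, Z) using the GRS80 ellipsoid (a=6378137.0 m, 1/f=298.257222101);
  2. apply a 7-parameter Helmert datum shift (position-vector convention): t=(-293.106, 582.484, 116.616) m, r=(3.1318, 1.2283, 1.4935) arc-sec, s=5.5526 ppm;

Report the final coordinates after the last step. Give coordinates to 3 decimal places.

X=-1489223.255 m, Y=-5028963.151 m, Z=-3622632.084 m

start: φ=-34.810805°, λ=-106.490706°, h=3516.160 m
→ ECEF (a=6378137.000, f=1/298.257222101): X=-1488936.7260, Y=-5029561.9313, Z=-3622661.0854
→ Helmert 7p (PV): X=-1489223.2547, Y=-5028963.1508, Z=-3622632.0842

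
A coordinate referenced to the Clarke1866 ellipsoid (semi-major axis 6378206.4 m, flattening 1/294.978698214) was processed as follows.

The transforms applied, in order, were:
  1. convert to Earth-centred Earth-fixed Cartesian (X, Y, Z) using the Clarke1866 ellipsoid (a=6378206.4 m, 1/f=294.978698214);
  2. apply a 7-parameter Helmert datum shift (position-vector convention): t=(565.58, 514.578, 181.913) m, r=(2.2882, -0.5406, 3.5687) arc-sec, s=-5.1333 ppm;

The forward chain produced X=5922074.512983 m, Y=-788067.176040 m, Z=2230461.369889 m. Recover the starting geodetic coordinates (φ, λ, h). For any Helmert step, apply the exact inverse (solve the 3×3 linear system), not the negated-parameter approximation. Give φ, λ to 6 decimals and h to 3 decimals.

φ=20.600582°, λ=-7.586334°, h=1024.394 m

start: X=5922074.5130, Y=-788067.1760, Z=2230461.3699 m
→ Helmert⁻¹: X=5921531.5303, Y=-788663.5121, Z=2230284.1349
→ geod (Bowring, a=6378206.400): φ=20.60058200°, λ=-7.58633400°, h=1024.3940 m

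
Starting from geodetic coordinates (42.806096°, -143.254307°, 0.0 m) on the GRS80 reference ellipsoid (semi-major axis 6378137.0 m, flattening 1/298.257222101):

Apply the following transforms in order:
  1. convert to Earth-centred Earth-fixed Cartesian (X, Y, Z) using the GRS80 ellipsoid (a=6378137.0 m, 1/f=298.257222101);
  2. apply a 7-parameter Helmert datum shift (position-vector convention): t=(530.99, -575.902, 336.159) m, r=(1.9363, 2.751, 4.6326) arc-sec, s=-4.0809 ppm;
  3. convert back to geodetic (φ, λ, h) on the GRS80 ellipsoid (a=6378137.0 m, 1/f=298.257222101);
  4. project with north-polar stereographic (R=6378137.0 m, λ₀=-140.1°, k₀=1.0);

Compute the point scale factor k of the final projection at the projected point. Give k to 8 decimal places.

start: φ=42.806096°, λ=-143.254307°, h=0.000 m
→ ECEF (a=6378137.000, f=1/298.257222101): X=-3755380.9379, Y=-2803836.2686, Z=4311722.8698
→ Helmert 7p (PV): X=-3754714.1439, Y=-2804525.5479, Z=4312065.1985
→ geod (Bowring, a=6378137.000): φ=42.80910199°, λ=-143.24267743°, h=143.2437 m
→ into stereo (λ₀=-140.1°): φ=42.80910199°, λ−λ₀=-3.14267743°
scale k = 1.19078958

1.19078958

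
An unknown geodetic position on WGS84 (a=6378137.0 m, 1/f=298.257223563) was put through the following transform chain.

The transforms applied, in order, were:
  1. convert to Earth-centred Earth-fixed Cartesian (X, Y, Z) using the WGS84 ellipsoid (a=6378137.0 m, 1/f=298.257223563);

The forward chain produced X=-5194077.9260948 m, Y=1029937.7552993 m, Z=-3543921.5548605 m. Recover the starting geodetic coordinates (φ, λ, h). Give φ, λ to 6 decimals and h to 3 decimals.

φ=-33.971305°, λ=168.784263°, h=204.355 m

start: X=-5194077.9261, Y=1029937.7553, Z=-3543921.5549 m
→ geod (Bowring, a=6378137.000): φ=-33.97130500°, λ=168.78426300°, h=204.3550 m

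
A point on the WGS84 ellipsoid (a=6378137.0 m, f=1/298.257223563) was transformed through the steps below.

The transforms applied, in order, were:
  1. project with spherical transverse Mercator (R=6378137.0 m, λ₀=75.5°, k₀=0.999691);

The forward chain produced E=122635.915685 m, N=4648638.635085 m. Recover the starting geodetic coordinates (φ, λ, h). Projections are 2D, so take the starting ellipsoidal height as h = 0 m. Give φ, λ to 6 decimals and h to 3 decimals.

φ=41.762875°, λ=76.977373°, h=0.000 m

start: E=122635.9157, N=4648638.6351 m
→ tm⁻¹: φ=41.76287500°, λ=76.97737300°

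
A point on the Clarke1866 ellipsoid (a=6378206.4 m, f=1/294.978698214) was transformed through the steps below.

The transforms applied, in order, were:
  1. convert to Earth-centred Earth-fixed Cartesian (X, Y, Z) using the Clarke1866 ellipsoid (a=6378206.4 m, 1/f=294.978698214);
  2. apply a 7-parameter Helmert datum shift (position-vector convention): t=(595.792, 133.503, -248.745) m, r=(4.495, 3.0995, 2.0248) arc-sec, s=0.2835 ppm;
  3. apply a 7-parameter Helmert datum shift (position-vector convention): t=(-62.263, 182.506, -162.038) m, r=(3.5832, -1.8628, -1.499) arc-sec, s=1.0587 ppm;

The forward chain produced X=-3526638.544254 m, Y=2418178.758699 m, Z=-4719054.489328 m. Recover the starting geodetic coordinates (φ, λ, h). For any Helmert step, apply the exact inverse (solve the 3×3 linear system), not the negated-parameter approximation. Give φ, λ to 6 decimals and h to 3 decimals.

start: X=-3526638.5443, Y=2418178.7587, Z=-4719054.4893 m
→ Helmert⁻¹: X=-3526632.7362, Y=2417886.0875, Z=-4718897.6092
→ Helmert⁻¹: X=-3527132.8873, Y=2417683.6904, Z=-4718753.2150
→ geod (Bowring, a=6378206.400): φ=-48.01021800°, λ=145.57119600°, h=1777.3400 m

φ=-48.010218°, λ=145.571196°, h=1777.340 m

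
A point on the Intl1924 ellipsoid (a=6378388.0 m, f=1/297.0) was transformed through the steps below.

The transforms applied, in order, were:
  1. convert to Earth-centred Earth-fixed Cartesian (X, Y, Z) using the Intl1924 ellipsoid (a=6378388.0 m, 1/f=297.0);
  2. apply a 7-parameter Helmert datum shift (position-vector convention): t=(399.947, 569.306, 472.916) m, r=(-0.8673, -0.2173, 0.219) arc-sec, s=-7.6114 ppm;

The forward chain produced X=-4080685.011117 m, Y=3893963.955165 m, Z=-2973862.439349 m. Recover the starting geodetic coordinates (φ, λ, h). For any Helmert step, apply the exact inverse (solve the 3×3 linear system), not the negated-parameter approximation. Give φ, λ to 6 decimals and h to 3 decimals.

φ=-27.963498°, λ=136.348155°, h=2906.110 m

start: X=-4080685.0111, Y=3893963.9552, Z=-2973862.4393 m
→ Helmert⁻¹: X=-4081115.0208, Y=3893441.1231, Z=-2974337.3238
→ geod (Bowring, a=6378388.000): φ=-27.96349800°, λ=136.34815500°, h=2906.1100 m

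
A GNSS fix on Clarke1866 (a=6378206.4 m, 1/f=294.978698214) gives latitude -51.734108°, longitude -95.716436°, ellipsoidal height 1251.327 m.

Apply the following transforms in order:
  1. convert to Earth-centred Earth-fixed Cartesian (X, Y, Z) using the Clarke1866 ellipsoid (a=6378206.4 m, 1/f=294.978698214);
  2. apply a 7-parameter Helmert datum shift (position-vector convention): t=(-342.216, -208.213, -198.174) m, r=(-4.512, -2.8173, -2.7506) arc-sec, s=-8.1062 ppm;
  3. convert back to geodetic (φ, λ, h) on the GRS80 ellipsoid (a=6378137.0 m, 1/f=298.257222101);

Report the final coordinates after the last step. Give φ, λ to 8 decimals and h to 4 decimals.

start: φ=-51.734108°, λ=-95.716436°, h=1251.327 m
→ ECEF (a=6378206.400, f=1/294.978698214): X=-394350.8903, Y=-3939451.3460, Z=-4985313.8823
→ Helmert 7p (PV): X=-394674.3507, Y=-3939731.4181, Z=-4985390.8566
→ geod (Bowring, a=6378137.000): φ=-51.73026219°, λ=-95.72068972°, h=1427.2540 m

φ=-51.73026219°, λ=-95.72068972°, h=1427.2540 m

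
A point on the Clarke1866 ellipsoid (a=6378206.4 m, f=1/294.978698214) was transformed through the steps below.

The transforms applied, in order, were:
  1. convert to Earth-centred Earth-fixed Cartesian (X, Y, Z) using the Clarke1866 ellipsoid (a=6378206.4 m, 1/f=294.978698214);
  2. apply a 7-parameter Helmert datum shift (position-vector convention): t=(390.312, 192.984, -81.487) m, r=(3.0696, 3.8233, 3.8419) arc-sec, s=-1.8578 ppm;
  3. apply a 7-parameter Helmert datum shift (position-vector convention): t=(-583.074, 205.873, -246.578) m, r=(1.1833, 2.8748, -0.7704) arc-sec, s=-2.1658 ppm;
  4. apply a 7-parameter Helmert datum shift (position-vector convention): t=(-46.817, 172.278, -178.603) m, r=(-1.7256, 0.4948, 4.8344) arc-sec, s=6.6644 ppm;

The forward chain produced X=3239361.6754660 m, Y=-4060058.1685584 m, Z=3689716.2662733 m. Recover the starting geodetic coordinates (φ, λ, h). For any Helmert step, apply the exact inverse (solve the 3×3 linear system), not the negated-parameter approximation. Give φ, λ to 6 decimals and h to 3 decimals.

φ=35.575601°, λ=-51.419860°, h=982.643 m

start: X=3239361.6755, Y=-4060058.1686, Z=3689716.2663 m
→ Helmert⁻¹: X=3239282.8876, Y=-4060310.1785, Z=3689844.0808
→ Helmert⁻¹: X=3239836.7131, Y=-4060491.5753, Z=3690167.1000
→ Helmert⁻¹: X=3239308.3802, Y=-4060697.5192, Z=3690375.9168
→ geod (Bowring, a=6378206.400): φ=35.57560100°, λ=-51.41986000°, h=982.6430 m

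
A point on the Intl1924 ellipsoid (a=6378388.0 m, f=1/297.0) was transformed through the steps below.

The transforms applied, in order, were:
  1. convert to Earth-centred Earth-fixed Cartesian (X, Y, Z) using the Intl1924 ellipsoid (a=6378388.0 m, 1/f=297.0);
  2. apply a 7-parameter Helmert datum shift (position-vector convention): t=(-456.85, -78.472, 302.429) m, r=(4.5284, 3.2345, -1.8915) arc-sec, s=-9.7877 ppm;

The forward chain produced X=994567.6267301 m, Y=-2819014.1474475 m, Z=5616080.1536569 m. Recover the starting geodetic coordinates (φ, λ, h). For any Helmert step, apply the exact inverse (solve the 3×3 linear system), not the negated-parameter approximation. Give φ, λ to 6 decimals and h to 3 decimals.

φ=62.134191°, λ=-70.558329°, h=300.833 m

start: X=994567.6267, Y=-2819014.1474, Z=5616080.1537 m
→ Helmert⁻¹: X=994972.0004, Y=-2818830.8491, Z=5615910.1787
→ geod (Bowring, a=6378388.000): φ=62.13419100°, λ=-70.55832900°, h=300.8330 m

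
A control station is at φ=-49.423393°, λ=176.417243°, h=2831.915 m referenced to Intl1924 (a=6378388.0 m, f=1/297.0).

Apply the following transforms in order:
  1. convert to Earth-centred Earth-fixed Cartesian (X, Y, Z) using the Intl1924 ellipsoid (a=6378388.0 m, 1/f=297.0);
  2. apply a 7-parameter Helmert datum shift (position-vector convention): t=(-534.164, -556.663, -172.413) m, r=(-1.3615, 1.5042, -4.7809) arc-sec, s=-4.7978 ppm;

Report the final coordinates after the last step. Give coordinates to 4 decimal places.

X=-4151238.9993 m, Y=259392.0292 m, Z=-4823682.6908 m

start: φ=-49.423393°, λ=176.417243°, h=2831.915 m
→ ECEF (a=6378388.000, f=1/297.0): X=-4150695.5972, Y=259885.5718, Z=-4823561.9740
→ Helmert 7p (PV): X=-4151238.9993, Y=259392.0292, Z=-4823682.6908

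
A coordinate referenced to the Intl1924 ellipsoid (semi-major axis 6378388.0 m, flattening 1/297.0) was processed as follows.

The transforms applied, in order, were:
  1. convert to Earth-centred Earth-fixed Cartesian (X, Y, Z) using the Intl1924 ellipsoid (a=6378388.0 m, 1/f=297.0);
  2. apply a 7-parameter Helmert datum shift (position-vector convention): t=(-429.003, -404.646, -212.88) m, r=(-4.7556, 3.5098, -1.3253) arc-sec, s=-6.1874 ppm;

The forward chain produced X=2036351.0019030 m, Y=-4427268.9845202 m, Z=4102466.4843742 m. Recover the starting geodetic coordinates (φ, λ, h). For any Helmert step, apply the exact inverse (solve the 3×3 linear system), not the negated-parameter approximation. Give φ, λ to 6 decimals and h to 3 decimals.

φ=40.284743°, λ=-65.293900°, h=639.248 m

start: X=2036351.0019, Y=-4427268.9845, Z=4102466.4844 m
→ Helmert⁻¹: X=2036751.2413, Y=-4426973.2324, Z=4102637.3394
→ geod (Bowring, a=6378388.000): φ=40.28474300°, λ=-65.29390000°, h=639.2480 m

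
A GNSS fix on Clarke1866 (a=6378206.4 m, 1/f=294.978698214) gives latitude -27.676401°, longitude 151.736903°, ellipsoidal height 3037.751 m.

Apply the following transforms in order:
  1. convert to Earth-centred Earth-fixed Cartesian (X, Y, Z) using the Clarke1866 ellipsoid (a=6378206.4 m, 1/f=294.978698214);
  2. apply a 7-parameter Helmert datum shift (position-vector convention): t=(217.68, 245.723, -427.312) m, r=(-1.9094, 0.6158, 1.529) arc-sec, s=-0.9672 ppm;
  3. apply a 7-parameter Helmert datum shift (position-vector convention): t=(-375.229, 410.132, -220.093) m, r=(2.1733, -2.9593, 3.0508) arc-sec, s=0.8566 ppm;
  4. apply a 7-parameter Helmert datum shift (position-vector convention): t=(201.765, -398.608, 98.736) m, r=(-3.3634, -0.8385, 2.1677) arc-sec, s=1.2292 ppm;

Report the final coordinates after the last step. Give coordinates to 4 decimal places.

X=-4981060.1336 m, Y=2677938.7978 m, Z=-2946710.6867 m

start: φ=-27.676401°, λ=151.736903°, h=3037.751 m
→ ECEF (a=6378206.400, f=1/294.978698214): X=-4981056.6252, Y=2677885.7744, Z=-2946041.6342
→ Helmert 7p (PV): X=-4980862.7735, Y=2678064.7122, Z=-2946476.0152
→ Helmert 7p (PV): X=-4981239.6061, Y=2678434.5132, Z=-2946741.8758
→ Helmert 7p (PV): X=-4981060.1336, Y=2677938.7978, Z=-2946710.6867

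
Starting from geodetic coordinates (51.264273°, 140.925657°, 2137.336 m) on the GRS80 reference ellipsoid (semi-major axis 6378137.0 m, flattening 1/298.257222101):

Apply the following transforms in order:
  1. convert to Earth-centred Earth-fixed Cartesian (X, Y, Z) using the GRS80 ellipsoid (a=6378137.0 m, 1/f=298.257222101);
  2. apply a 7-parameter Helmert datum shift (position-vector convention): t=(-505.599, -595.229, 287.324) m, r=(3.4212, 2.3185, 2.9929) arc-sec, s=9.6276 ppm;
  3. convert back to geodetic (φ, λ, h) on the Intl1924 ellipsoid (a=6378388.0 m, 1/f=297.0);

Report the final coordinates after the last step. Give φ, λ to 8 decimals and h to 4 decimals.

start: φ=51.264273°, λ=140.925657°, h=2137.336 m
→ ECEF (a=6378137.000, f=1/298.257222101): X=-3105685.2285, Y=2521613.5418, Z=4953661.4560
→ Helmert 7p (PV): X=-3106201.6350, Y=2520915.3615, Z=4954073.2064
→ geod (Bowring, a=6378388.000): φ=51.26766386°, λ=140.93808199°, h=2238.5920 m

φ=51.26766386°, λ=140.93808199°, h=2238.5920 m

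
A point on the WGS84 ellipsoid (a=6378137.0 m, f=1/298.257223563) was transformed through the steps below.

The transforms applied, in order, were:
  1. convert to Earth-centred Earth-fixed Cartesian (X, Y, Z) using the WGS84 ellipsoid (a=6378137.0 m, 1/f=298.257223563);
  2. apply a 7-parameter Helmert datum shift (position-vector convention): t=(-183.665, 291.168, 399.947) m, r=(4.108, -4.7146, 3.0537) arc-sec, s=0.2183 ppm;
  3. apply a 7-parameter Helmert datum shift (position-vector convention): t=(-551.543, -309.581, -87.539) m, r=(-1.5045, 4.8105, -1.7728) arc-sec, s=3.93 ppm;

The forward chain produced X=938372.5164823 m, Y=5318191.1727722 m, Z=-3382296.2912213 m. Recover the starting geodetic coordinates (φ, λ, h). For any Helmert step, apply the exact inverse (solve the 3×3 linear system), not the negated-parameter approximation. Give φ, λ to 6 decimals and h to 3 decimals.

φ=-32.235153°, λ=79.985299°, h=271.410 m

start: X=938372.5165, Y=5318191.1728, Z=-3382296.2912 m
→ Helmert⁻¹: X=938953.5361, Y=5318512.5916, Z=-3382134.7686
→ Helmert⁻¹: X=939138.4123, Y=5318138.9893, Z=-3382661.3599
→ geod (Bowring, a=6378137.000): φ=-32.23515300°, λ=79.98529900°, h=271.4100 m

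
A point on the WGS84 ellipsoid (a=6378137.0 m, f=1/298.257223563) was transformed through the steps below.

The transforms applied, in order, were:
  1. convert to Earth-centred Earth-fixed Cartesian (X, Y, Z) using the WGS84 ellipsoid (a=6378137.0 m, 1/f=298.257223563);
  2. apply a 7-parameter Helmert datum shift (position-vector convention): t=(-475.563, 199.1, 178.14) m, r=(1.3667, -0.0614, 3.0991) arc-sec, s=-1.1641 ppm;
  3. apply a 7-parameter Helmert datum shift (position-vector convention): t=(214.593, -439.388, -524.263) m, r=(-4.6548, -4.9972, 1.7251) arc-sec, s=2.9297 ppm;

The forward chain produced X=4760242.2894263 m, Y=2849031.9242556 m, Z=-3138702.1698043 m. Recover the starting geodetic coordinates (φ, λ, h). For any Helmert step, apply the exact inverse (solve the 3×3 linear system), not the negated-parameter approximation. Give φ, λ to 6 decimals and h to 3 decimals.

start: X=4760242.2894, Y=2849031.9243, Z=-3138702.1698 m
→ Helmert⁻¹: X=4759961.5528, Y=2849493.9747, Z=-3138219.7282
→ Helmert⁻¹: X=4760484.5321, Y=2849205.8709, Z=-3138421.8174
→ geod (Bowring, a=6378137.000): φ=-29.66142800°, λ=30.90101600°, h=1224.0750 m

φ=-29.661428°, λ=30.901016°, h=1224.075 m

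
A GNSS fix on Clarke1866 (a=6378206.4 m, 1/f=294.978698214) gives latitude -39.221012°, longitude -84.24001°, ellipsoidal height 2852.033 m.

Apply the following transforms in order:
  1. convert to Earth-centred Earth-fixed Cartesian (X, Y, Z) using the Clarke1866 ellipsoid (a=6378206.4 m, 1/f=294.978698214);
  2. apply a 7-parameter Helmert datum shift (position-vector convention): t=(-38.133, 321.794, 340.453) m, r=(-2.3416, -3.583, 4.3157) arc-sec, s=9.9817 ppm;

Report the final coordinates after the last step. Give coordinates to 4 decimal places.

X=496947.9300 m, Y=-4924955.6790 m, Z=-4012597.2590 m

start: φ=-39.221012°, λ=-84.240010°, h=2852.033 m
→ ECEF (a=6378206.400, f=1/294.978698214): X=496808.3433, Y=-4925193.1489, Z=-4012962.1992
→ Helmert 7p (PV): X=496947.9300, Y=-4924955.6790, Z=-4012597.2590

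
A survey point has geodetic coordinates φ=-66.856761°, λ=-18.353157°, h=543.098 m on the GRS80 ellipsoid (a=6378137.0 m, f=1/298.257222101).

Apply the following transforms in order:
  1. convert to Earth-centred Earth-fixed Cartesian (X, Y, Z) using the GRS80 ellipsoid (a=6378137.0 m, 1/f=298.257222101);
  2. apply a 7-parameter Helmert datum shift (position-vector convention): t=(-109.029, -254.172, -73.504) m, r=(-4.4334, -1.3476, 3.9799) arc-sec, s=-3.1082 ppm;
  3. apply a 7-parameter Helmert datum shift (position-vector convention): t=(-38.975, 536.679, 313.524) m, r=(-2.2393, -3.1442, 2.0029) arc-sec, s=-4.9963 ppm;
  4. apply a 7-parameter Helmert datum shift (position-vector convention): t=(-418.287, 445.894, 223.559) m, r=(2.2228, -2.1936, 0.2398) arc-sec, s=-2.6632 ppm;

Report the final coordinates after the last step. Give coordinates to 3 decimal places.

X=2385881.070 m, Y=-790953.899 m, Z=-5842031.857 m

start: φ=-66.856761°, λ=-18.353157°, h=543.098 m
→ ECEF (a=6378137.000, f=1/298.257222101): X=2386259.8039, Y=-791636.7620, Z=-5842652.7727
→ Helmert 7p (PV): X=2386196.8045, Y=-791968.0105, Z=-5842675.5112
→ Helmert 7p (PV): X=2386242.6601, Y=-791467.6342, Z=-5842287.8237
→ Helmert 7p (PV): X=2385881.0700, Y=-790953.8993, Z=-5842031.8574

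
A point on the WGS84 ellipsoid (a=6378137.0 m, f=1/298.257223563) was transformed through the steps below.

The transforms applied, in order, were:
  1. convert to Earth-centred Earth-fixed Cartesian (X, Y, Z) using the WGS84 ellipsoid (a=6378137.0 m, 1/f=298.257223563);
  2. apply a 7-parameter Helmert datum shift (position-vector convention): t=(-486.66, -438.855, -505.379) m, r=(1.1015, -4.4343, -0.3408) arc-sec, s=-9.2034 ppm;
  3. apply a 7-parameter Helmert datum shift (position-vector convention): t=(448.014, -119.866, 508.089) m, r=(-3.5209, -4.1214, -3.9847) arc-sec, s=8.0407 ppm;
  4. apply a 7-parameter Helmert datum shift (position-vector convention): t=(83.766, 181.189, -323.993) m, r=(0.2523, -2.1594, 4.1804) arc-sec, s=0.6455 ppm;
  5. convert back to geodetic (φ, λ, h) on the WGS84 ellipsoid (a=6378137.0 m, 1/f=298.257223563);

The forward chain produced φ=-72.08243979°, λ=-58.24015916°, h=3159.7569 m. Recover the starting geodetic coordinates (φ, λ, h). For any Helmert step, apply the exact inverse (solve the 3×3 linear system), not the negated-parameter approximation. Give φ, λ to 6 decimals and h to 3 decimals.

start: φ=-72.082440°, λ=-58.240159°, h=3159.757 m
→ ECEF (a=6378137.000, f=1/298.257223563): X=1036491.3369, Y=-1674308.6039, Z=-6049529.1910
→ Helmert⁻¹: X=1036309.6347, Y=-1674517.1144, Z=-6049210.0942
→ Helmert⁻¹: X=1035764.7556, Y=-1674260.5083, Z=-6049718.8146
→ Helmert⁻¹: X=1036133.6703, Y=-1673867.6509, Z=-6049282.4456
→ geod (Bowring, a=6378137.000): φ=-72.08656000°, λ=-58.24225500°, h=2751.7320 m

φ=-72.086560°, λ=-58.242255°, h=2751.732 m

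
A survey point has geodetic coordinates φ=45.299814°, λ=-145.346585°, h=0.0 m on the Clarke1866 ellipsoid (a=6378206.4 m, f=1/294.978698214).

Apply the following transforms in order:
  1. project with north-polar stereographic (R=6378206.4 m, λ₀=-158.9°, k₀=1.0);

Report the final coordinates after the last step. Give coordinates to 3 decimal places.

start: φ=45.299814°, λ=-145.346585°, h=0.000 m
→ stereo (R=6378206.4, λ₀=-158.9°): E=1229132.7618, N=-5098761.1462

E=1229132.762 m, N=-5098761.146 m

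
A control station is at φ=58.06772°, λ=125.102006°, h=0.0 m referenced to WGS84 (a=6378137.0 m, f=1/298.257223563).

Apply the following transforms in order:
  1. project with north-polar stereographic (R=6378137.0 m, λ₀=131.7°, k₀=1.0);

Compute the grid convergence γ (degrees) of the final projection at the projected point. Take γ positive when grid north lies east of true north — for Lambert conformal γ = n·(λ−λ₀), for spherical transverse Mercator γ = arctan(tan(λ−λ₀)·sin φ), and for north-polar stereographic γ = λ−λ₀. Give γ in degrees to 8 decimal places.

-6.59799400

start: φ=58.067720°, λ=125.102006°, h=0.000 m
→ into stereo (λ₀=131.7°): φ=58.06772000°, λ−λ₀=-6.59799400°
convergence γ = -6.59799400°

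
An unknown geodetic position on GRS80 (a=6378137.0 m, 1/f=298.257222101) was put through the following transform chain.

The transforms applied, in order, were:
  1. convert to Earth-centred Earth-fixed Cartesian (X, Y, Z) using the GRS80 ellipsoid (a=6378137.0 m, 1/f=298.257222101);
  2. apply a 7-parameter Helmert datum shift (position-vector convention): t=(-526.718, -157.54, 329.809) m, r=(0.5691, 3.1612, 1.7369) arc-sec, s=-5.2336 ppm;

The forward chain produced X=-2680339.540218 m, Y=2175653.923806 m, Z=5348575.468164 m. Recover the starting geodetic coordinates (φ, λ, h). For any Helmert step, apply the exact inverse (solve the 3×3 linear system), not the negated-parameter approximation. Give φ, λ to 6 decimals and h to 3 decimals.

φ=57.335049°, λ=140.926119°, h=2490.380 m

start: X=-2680339.5402, Y=2175653.9238, Z=5348575.4682 m
→ Helmert⁻¹: X=-2679890.4916, Y=2175860.1740, Z=5348226.5747
→ geod (Bowring, a=6378137.000): φ=57.33504900°, λ=140.92611900°, h=2490.3800 m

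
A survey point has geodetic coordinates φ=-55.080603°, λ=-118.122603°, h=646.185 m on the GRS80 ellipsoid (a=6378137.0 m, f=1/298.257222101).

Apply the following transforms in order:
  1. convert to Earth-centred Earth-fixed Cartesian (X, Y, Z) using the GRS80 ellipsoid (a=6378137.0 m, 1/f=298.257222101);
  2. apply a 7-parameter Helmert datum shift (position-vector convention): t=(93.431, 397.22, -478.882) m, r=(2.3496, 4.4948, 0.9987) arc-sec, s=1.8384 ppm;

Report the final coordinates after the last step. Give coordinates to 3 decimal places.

start: φ=-55.080603°, λ=-118.122603°, h=646.185 m
→ ECEF (a=6378137.000, f=1/298.257222101): X=-1724992.9451, Y=-3227559.5948, Z=-5207054.9376
→ Helmert 7p (PV): X=-1725000.5273, Y=-3227117.3459, Z=-5207542.5679

X=-1725000.527 m, Y=-3227117.346 m, Z=-5207542.568 m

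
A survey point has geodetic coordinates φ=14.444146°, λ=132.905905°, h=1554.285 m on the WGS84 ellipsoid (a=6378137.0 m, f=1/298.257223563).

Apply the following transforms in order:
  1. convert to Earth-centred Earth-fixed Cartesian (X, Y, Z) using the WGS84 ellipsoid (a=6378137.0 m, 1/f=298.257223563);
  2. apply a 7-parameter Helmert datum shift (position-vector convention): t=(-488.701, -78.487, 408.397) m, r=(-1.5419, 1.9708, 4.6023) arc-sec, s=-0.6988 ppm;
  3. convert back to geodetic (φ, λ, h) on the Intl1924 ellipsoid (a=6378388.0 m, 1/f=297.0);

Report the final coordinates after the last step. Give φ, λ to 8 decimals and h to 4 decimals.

φ=14.44755617°, λ=132.91082052°, h=1672.9246 m

start: φ=14.444146°, λ=132.905905°, h=1554.285 m
→ ECEF (a=6378137.000, f=1/298.257223563): X=-4206861.2927, Y=4526186.3637, Z=1581004.1798
→ Helmert 7p (PV): X=-4207432.9387, Y=4526022.6664, Z=1581417.8325
→ geod (Bowring, a=6378388.000): φ=14.44755617°, λ=132.91082052°, h=1672.9246 m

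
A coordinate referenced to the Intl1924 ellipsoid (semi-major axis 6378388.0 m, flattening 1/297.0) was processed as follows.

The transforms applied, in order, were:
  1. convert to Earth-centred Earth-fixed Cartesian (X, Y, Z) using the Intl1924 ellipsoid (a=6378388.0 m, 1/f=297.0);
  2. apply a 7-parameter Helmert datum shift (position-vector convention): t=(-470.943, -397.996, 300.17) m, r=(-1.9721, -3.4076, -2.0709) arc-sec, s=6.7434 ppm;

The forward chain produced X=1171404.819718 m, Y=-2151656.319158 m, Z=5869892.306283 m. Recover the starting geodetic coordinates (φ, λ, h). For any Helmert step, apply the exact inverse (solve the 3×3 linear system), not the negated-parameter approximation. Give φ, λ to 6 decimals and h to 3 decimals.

start: X=1171404.8197, Y=-2151656.3192, Z=5869892.3063 m
→ Helmert⁻¹: X=1171986.4266, Y=-2151288.1682, Z=5869512.6252
→ geod (Bowring, a=6378388.000): φ=67.48238600°, λ=-61.41917800°, h=164.8770 m

φ=67.482386°, λ=-61.419178°, h=164.877 m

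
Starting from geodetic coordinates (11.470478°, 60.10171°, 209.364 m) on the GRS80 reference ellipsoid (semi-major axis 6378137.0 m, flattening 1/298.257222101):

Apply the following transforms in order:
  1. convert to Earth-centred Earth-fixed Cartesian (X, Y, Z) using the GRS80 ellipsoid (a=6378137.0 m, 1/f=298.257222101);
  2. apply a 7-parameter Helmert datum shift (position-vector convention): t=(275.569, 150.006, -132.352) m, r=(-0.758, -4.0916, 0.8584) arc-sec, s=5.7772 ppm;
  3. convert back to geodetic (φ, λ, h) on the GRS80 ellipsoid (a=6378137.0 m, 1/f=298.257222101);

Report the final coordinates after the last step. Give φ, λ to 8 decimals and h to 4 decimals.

φ=11.46921075°, λ=60.10066412°, h=482.0084 m

start: φ=11.470478°, λ=60.101710°, h=209.364 m
→ ECEF (a=6378137.000, f=1/298.257222101): X=3116274.4982, Y=5419741.7530, Z=1260092.8825
→ Helmert 7p (PV): X=3116520.5193, Y=5419940.6696, Z=1260009.7100
→ geod (Bowring, a=6378137.000): φ=11.46921075°, λ=60.10066412°, h=482.0084 m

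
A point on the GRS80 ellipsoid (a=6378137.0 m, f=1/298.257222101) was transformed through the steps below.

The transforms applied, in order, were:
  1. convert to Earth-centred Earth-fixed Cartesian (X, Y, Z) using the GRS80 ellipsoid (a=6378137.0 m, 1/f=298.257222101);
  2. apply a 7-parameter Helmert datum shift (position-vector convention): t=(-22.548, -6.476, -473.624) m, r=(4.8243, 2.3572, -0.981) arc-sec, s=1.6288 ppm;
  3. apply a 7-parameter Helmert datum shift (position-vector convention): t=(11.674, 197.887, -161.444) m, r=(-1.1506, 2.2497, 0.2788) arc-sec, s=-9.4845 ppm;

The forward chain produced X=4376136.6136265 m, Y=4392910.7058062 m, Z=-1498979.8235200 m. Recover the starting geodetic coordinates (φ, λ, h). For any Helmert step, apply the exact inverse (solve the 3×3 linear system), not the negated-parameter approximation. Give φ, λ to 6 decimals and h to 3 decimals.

start: X=4376136.6136, Y=4392910.7058, Z=-1498979.8235 m
→ Helmert⁻¹: X=4376188.7297, Y=4392756.9272, Z=-1498760.3608
→ Helmert⁻¹: X=4376200.3808, Y=4392742.0172, Z=-1498337.0263
→ geod (Bowring, a=6378137.000): φ=-13.67287900°, λ=45.10808200°, h=2102.1250 m

φ=-13.672879°, λ=45.108082°, h=2102.125 m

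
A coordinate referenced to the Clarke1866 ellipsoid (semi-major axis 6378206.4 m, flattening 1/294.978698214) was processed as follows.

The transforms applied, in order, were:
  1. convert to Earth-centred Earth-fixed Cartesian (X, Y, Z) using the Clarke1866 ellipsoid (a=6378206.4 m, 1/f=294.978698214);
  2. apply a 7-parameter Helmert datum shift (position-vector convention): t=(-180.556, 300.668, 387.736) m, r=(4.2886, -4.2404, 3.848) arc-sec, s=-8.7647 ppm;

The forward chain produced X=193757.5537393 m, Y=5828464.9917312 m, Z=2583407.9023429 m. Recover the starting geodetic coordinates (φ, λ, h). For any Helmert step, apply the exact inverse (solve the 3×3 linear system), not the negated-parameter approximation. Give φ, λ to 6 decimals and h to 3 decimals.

start: X=193757.5537, Y=5828464.9917, Z=2583407.9023 m
→ Helmert⁻¹: X=194101.6393, Y=5828265.4885, Z=2582917.6359
→ geod (Bowring, a=6378206.400): φ=24.03411000°, λ=88.09255500°, h=3271.3830 m

φ=24.034110°, λ=88.092555°, h=3271.383 m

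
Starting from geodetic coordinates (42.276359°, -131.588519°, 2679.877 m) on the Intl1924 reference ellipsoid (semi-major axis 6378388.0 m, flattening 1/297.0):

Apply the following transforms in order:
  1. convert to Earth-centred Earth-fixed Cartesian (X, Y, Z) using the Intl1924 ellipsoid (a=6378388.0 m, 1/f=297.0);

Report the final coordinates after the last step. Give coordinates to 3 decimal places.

start: φ=42.276359°, λ=-131.588519°, h=2679.877 m
→ ECEF (a=6378388.000, f=1/297.0): X=-3138734.8918, Y=-3536669.3427, Z=4270242.9928

X=-3138734.892 m, Y=-3536669.343 m, Z=4270242.993 m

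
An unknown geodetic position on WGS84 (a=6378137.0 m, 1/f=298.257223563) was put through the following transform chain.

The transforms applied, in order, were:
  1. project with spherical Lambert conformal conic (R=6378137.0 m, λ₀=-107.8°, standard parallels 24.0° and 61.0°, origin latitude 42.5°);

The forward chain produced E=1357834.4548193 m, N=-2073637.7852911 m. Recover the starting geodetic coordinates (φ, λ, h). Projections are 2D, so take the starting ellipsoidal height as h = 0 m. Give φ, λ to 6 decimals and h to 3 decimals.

φ=22.292059°, λ=-94.688485°, h=0.000 m

start: E=1357834.4548, N=-2073637.7853 m
→ lcc⁻¹: φ=22.29205900°, λ=-94.68848500°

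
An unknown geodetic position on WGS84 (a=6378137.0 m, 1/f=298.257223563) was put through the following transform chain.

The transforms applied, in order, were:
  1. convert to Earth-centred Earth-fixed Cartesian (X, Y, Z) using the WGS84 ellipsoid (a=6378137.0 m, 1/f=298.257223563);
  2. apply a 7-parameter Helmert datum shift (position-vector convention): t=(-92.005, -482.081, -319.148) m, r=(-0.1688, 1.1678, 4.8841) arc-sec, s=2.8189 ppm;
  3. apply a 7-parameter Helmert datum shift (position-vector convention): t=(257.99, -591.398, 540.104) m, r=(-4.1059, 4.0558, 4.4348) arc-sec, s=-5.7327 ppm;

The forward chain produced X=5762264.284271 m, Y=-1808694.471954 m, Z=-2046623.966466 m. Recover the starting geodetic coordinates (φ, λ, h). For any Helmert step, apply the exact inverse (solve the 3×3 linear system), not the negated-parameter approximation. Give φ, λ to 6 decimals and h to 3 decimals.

φ=-18.839786°, λ=-17.419158°, h=523.671 m

start: X=5762264.2843, Y=-1808694.4720, Z=-2046623.9665 m
→ Helmert⁻¹: X=5762040.7014, Y=-1808196.5767, Z=-2047098.5008
→ Helmert⁻¹: X=5762085.2440, Y=-1807844.1642, Z=-2046742.4397
→ geod (Bowring, a=6378137.000): φ=-18.83978600°, λ=-17.41915800°, h=523.6710 m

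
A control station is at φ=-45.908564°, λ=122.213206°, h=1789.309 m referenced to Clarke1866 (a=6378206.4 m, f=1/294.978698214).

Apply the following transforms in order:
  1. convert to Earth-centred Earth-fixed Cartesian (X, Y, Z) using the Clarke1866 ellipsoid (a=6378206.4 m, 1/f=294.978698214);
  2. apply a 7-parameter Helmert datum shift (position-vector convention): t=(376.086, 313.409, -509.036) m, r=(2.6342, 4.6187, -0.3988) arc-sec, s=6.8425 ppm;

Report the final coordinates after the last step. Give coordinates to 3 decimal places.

start: φ=-45.908564°, λ=122.213206°, h=1789.309 m
→ ECEF (a=6378206.400, f=1/294.978698214): X=-2370570.2438, Y=3762478.1742, Z=-4559263.2946
→ Helmert 7p (PV): X=-2370305.1960, Y=3762880.1379, Z=-4559702.3942

X=-2370305.196 m, Y=3762880.138 m, Z=-4559702.394 m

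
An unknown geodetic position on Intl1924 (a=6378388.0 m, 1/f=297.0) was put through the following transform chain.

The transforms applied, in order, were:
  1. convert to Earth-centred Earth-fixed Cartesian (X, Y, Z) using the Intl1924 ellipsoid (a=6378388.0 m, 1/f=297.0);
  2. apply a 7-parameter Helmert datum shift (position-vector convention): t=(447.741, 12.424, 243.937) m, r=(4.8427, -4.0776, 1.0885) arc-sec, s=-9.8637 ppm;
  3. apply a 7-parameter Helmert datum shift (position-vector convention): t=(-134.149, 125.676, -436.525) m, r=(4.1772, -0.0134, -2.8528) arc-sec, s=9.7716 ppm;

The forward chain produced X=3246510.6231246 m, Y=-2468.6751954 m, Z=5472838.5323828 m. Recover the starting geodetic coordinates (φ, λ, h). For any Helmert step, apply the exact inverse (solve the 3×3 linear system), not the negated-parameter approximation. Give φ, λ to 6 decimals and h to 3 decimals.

start: X=3246510.6231, Y=-2468.6752, Z=5472838.5324 m
→ Helmert⁻¹: X=3246613.4368, Y=-2438.5810, Z=5473221.4137
→ Helmert⁻¹: X=3246305.8968, Y=-2339.6659, Z=5472967.3405
→ geod (Bowring, a=6378388.000): φ=59.49485800°, λ=-0.04129400°, h=842.4830 m

φ=59.494858°, λ=-0.041294°, h=842.483 m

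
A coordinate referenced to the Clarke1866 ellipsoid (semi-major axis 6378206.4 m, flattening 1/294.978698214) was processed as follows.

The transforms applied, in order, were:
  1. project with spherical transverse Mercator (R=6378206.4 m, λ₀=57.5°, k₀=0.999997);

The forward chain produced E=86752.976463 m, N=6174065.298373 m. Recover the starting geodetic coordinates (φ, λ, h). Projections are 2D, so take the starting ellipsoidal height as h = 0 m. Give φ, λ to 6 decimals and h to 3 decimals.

start: E=86752.9765, N=6174065.2984 m
→ tm⁻¹: φ=55.45443600°, λ=58.87434100°

φ=55.454436°, λ=58.874341°, h=0.000 m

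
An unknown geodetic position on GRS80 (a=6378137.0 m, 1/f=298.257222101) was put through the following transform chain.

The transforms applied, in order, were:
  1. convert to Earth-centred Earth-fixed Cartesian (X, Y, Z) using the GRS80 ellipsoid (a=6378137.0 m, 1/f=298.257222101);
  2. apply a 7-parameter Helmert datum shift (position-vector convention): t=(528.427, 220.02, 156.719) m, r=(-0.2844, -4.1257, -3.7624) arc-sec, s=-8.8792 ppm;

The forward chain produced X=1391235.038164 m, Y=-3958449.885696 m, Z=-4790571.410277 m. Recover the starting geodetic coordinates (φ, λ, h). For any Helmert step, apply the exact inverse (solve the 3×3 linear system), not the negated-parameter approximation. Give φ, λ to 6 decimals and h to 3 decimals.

φ=-48.978304°, λ=-70.643451°, h=2423.558 m

start: X=1391235.0382, Y=-3958449.8857, Z=-4790571.4103 m
→ Helmert⁻¹: X=1390695.3429, Y=-3958673.0831, Z=-4790803.9424
→ geod (Bowring, a=6378137.000): φ=-48.97830400°, λ=-70.64345100°, h=2423.5580 m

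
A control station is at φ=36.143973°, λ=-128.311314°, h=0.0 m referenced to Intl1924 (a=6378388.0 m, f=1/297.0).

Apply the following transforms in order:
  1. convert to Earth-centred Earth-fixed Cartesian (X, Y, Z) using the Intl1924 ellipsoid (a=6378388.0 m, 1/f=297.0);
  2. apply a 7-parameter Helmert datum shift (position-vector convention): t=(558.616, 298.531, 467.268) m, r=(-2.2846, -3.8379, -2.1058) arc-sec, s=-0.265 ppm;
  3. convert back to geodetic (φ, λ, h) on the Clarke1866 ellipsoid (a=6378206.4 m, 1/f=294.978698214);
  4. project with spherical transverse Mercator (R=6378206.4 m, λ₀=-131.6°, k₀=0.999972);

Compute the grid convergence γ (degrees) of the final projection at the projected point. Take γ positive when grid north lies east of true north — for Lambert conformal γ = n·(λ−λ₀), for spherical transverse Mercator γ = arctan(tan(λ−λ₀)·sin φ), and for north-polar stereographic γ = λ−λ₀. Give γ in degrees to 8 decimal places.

1.94225217

start: φ=36.143973°, λ=-128.311314°, h=0.000 m
→ ECEF (a=6378388.000, f=1/297.0): X=-3196888.5220, Y=-4046319.9672, Z=3741163.2711
→ Helmert 7p (PV): X=-3196439.9790, Y=-4045946.2890, Z=3741614.8815
→ geod (Bowring, a=6378206.400): φ=36.15155318°, λ=-128.30997729°, h=37.5661 m
→ into tm (λ₀=-131.6°): φ=36.15155318°, λ−λ₀=3.29002271°
convergence γ = 1.94225217°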